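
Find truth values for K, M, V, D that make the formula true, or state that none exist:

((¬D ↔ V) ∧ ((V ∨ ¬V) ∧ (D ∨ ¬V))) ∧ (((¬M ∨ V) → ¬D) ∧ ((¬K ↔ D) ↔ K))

Case V = True: the formula simplifies to (¬D ∧ D) ∧ (¬D ∧ ((¬K ↔ D) ↔ K)).
  D = True: the conjunct ¬D is False.
  D = False: the conjunct D is False.
Case V = False: the formula simplifies to D ∧ ((¬M → ¬D) ∧ ((¬K ↔ D) ↔ K)).
  D = True: simplifies to M ∧ (¬K ↔ K).
    K = True: the conjunct ¬K ↔ K becomes ¬True ↔ True = False.
    K = False: the conjunct ¬K ↔ K becomes ¬False ↔ False = False.
  D = False: the conjunct D is False.
Both cases fail — unsatisfiable.

The formula is unsatisfiable.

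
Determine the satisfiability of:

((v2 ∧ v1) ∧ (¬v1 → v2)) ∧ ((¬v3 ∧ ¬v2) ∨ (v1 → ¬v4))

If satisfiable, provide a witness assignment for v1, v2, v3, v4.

v1=T, v2=T, v3=T, v4=F

  (v2 ∧ v1) ∧ (¬v1 → v2) = True
    v2 ∧ v1 = True
    ¬v1 → v2 = True
      ¬v1 = False
  (¬v3 ∧ ¬v2) ∨ (v1 → ¬v4) = True
    ¬v3 ∧ ¬v2 = False
      ¬v3 = False
      ¬v2 = False
    v1 → ¬v4 = True
      ¬v4 = True
Both conjuncts True, so the formula holds.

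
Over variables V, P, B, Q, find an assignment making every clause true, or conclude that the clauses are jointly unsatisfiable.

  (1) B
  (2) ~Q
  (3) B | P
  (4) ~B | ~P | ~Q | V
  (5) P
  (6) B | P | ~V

Unit clause (B) forces B = True.
Unit clause (~Q) forces Q = False.
Unit clause (P) forces P = True.
Set V = True.
Check each clause:
  (B): B holds.
  (~Q): ~Q holds.
  (B | P): B holds.
  (~B | ~P | ~Q | V): ~Q holds.
  (P): P holds.
  (B | P | ~V): B holds.
All clauses satisfied.

V = True, P = True, B = True, Q = False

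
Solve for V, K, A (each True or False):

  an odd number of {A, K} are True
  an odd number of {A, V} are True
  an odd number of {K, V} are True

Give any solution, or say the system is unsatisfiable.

Adding constraints 1, 2, 3 mod 2: every variable appears an even number of times on the left, so the left side is 0.
But the right sides sum to 1 (mod 2). 0 ≠ 1 — the system is inconsistent.

No satisfying assignment exists.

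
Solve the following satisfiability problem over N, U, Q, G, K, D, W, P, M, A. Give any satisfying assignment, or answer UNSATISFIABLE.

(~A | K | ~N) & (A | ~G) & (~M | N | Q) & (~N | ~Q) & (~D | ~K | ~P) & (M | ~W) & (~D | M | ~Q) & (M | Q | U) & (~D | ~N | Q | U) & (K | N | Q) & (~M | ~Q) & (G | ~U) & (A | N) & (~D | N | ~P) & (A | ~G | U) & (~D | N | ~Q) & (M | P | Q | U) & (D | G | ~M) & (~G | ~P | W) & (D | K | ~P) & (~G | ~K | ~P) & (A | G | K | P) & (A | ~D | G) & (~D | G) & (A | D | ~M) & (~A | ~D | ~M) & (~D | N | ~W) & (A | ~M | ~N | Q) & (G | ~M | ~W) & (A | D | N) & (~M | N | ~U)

N = True, U = True, Q = False, G = True, K = True, D = False, W = False, P = False, M = True, A = True

Set N = True.
  then (~N | ~Q) forces Q = False.
Set U = True.
  then (G | ~U) forces G = True.
  then (A | ~G) forces A = True.
  then (~A | K | ~N) forces K = True.
  then (~G | ~K | ~P) forces P = False.
Set D = False.
Set W = False.
Set M = True.
All clauses satisfied.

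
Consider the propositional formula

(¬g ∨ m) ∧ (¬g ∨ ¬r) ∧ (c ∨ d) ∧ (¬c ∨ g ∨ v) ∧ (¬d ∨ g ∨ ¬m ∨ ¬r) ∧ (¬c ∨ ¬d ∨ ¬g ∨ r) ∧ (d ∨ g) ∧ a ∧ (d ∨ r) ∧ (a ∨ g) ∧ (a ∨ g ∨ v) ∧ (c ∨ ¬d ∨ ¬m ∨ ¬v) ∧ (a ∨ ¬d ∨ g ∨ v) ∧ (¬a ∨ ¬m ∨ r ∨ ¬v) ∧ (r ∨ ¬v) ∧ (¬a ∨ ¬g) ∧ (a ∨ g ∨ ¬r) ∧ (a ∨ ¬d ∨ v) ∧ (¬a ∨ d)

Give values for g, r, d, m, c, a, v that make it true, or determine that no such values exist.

Unit clause (a) forces a = True.
In (¬a ∨ ¬g) only ¬g is left, so g = False.
In (¬a ∨ d) only d is left, so d = True.
Set r = True.
  then (¬d ∨ g ∨ ¬m ∨ ¬r) forces m = False.
Set c = False.
Set v = False.
All clauses satisfied.

g = False, r = True, d = True, m = False, c = False, a = True, v = False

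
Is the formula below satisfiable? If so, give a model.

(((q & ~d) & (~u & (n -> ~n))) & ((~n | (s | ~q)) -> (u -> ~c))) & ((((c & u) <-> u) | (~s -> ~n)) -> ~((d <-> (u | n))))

Case u = True: the conjunct ~u is False.
Case u = False: the formula simplifies to ((q & ~d) & (n -> ~n)) & ~((d <-> n)).
  n = True: the conjunct n -> ~n becomes True -> ~True = False.
  n = False: simplifies to (q & ~d) & ~(~d).
    d = True: the conjunct ~d is False.
    d = False: the conjunct ~(~d) becomes ~(~False) = False.
Both cases fail — unsatisfiable.

Unsatisfiable — no assignment works.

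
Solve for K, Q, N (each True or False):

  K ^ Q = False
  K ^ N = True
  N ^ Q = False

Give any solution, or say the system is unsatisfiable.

Adding constraints 1, 2, 3 mod 2: every variable appears an even number of times on the left, so the left side is 0.
But the right sides sum to 1 (mod 2). 0 ≠ 1 — the system is inconsistent.

The formula is unsatisfiable.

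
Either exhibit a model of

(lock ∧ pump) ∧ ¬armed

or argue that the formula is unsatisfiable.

pump: True, lock: True, armed: False

  lock ∧ pump = True
  ¬armed = True
Both conjuncts True, so the formula holds.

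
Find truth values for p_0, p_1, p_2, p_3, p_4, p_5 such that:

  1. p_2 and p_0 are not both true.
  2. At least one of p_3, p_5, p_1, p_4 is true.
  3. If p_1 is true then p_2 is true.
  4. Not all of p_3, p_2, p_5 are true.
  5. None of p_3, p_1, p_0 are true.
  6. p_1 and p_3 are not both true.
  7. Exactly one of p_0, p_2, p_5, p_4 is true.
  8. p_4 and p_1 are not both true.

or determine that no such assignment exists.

p_0=F, p_1=F, p_2=F, p_3=F, p_4=F, p_5=T

  (1) p_2=F, p_0=F — not both ✓
  (2) {p_3, p_5, p_1, p_4}: 1 true — at least one ✓
  (3) p_1=F ⇒ p_2: vacuous ✓
  (4) {p_3, p_2, p_5}: 1/3 true — not all ✓
  (5) {p_3, p_1, p_0}: 0 true — none ✓
  (6) p_1=F, p_3=F — not both ✓
  (7) {p_0, p_2, p_5, p_4}: 1 true — exactly one ✓
  (8) p_4=F, p_1=F — not both ✓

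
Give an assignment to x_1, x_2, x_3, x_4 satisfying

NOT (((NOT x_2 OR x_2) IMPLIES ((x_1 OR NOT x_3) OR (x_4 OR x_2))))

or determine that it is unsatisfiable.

x_1 = False, x_2 = False, x_3 = True, x_4 = False

  NOT (((NOT x_2 OR x_2) IMPLIES ((x_1 OR NOT x_3) OR (x_4 OR x_2)))) = True
    (NOT x_2 OR x_2) IMPLIES ((x_1 OR NOT x_3) OR (x_4 OR x_2)) = False
      NOT x_2 OR x_2 = True
        NOT x_2 = True
      (x_1 OR NOT x_3) OR (x_4 OR x_2) = False
        x_1 OR NOT x_3 = False
          NOT x_3 = False
        x_4 OR x_2 = False
The formula evaluates to True.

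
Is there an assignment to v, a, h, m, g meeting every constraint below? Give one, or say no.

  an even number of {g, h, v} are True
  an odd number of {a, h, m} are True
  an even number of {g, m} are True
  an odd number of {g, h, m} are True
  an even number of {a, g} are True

v: False, a: True, h: True, m: True, g: True

{g, h, v}: 2 true → even ✓
{a, h, m}: 3 true → odd ✓
{g, m}: 2 true → even ✓
{g, h, m}: 3 true → odd ✓
{a, g}: 2 true → even ✓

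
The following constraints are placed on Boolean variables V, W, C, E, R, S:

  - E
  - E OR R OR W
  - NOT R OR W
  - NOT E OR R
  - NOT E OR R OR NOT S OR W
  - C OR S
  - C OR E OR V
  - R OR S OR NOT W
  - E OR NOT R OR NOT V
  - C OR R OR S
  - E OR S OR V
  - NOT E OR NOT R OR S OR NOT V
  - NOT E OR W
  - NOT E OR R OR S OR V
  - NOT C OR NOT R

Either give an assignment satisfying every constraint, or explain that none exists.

Unit clause (E) forces E = True.
In (NOT E OR R) only R is left, so R = True.
In (NOT E OR W) only W is left, so W = True.
In (NOT C OR NOT R) only NOT C is left, so C = False.
In (C OR S) only S is left, so S = True.
Set V = False.
All clauses satisfied.

V=F, W=T, C=F, E=T, R=T, S=T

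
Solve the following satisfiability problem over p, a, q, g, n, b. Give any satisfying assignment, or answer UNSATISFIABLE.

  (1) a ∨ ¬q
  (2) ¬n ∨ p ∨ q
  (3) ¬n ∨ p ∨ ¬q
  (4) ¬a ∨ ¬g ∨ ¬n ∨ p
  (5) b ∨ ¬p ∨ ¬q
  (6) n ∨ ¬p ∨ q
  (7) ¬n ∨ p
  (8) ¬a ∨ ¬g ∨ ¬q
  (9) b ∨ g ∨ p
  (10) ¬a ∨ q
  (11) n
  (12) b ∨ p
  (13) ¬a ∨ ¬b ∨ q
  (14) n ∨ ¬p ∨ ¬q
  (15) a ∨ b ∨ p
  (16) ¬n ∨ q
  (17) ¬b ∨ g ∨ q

p = True; a = True; q = True; g = False; n = True; b = True

Unit clause (n) forces n = True.
In (¬n ∨ q) only q is left, so q = True.
In (a ∨ ¬q) only a is left, so a = True.
In (¬n ∨ p ∨ ¬q) only p is left, so p = True.
In (b ∨ ¬p ∨ ¬q) only b is left, so b = True.
In (¬a ∨ ¬g ∨ ¬q) only ¬g is left, so g = False.
All clauses satisfied.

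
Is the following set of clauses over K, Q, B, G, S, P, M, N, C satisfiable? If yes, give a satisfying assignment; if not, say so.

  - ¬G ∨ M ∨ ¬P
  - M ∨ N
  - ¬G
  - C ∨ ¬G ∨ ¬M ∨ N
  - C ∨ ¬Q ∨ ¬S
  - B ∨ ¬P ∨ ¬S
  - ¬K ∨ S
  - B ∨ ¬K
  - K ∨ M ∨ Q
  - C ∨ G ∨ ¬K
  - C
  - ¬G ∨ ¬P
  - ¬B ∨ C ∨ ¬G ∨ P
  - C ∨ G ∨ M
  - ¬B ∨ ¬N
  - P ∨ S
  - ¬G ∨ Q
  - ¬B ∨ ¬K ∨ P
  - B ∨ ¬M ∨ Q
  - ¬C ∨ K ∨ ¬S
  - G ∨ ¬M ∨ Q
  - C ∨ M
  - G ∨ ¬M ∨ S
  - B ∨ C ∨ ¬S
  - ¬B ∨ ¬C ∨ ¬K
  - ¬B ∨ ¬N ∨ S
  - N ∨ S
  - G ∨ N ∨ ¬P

K=F, Q=T, B=F, G=F, S=F, P=T, M=F, N=T, C=T

Unit clause (¬G) forces G = False.
Unit clause (C) forces C = True.
Try K = True:
  (¬K ∨ S) forces S = True.
  (B ∨ ¬K) forces B = True.
  clause (¬B ∨ ¬C ∨ ¬K) is falsified — backtrack.
So K = False.
  then (¬C ∨ K ∨ ¬S) forces S = False.
  then (G ∨ ¬M ∨ S) forces M = False.
  then (N ∨ S) forces N = True.
  then (K ∨ M ∨ Q) forces Q = True.
  then (¬B ∨ ¬N) forces B = False.
  then (P ∨ S) forces P = True.
All clauses satisfied.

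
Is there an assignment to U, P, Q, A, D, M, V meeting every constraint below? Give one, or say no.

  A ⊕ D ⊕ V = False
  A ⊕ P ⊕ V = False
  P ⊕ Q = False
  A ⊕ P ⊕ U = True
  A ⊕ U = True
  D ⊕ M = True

U=T, P=F, Q=F, A=F, D=F, M=T, V=F

A ⊕ D ⊕ V = F ⊕ F ⊕ F = False ✓
A ⊕ P ⊕ V = F ⊕ F ⊕ F = False ✓
P ⊕ Q = F ⊕ F = False ✓
A ⊕ P ⊕ U = F ⊕ F ⊕ T = True ✓
A ⊕ U = F ⊕ T = True ✓
D ⊕ M = F ⊕ T = True ✓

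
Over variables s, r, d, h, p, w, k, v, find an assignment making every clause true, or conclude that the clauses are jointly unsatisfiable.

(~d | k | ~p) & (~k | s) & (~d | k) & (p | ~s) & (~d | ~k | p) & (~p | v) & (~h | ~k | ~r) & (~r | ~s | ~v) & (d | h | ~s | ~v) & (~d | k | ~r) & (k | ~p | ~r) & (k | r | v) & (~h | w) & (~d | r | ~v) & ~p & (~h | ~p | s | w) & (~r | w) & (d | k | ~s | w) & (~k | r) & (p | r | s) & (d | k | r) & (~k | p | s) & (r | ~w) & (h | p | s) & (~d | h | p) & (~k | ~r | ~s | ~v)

Unit clause (~p) forces p = False.
In (p | ~s) only ~s is left, so s = False.
In (p | r | s) only r is left, so r = True.
In (~k | p | s) only ~k is left, so k = False.
In (h | p | s) only h is left, so h = True.
In (~d | k) only ~d is left, so d = False.
In (~h | w) only w is left, so w = True.
Set v = True.
All clauses satisfied.

s = False, r = True, d = False, h = True, p = False, w = True, k = False, v = True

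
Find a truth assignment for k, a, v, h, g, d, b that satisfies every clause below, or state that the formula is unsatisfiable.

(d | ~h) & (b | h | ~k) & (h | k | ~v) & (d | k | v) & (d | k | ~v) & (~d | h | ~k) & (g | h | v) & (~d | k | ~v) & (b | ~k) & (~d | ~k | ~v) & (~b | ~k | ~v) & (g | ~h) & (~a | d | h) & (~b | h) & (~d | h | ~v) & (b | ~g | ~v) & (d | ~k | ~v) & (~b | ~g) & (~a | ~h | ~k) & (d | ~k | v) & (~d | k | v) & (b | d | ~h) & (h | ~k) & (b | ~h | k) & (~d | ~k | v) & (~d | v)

Unsatisfiable — no assignment works.

Case g = True:
  (~b | ~g) forces b = False.
  (b | ~k) forces k = False.
  (b | ~g | ~v) forces v = False.
  (d | k | v) forces d = True.
  Clause (~d | k | v) is falsified — contradiction.
Case g = False:
  (g | ~h) forces h = False.
  (g | h | v) forces v = True.
  (h | k | ~v) forces k = True.
  Clause (h | ~k) is falsified — contradiction.
Both cases fail, so the formula is unsatisfiable.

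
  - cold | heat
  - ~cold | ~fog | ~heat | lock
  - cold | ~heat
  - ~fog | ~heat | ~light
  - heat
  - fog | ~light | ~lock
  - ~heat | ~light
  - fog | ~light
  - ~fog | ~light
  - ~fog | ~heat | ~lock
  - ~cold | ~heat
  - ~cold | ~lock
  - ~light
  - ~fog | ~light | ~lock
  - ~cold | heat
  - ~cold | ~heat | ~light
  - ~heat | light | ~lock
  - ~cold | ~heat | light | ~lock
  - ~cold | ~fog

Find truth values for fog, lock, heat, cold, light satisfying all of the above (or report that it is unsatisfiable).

UNSATISFIABLE

Case heat = True:
  (cold | ~heat) forces cold = True.
  Clause (~cold | ~heat) is falsified — contradiction.
Case heat = False:
  Clause (heat) is falsified — contradiction.
Both cases fail, so the formula is unsatisfiable.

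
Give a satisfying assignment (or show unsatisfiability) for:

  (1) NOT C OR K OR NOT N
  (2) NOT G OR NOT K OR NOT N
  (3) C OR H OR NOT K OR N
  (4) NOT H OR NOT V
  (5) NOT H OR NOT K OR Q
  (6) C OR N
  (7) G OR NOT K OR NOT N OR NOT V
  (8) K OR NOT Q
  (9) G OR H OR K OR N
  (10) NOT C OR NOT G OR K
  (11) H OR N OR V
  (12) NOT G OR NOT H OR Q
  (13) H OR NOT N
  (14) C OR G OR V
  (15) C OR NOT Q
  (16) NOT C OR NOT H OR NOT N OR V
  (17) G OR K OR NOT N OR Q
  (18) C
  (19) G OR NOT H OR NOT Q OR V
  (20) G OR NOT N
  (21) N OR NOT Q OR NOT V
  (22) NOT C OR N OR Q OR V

Unit clause (C) forces C = True.
Try N = True:
  (NOT C OR K OR NOT N) forces K = True.
  (NOT G OR NOT K OR NOT N) forces G = False.
  clause (G OR NOT N) is falsified — backtrack.
So N = False.
Set V = True.
  then (NOT H OR NOT V) forces H = False.
  then (N OR NOT Q OR NOT V) forces Q = False.
Set G = True.
  then (NOT C OR NOT G OR K) forces K = True.
All clauses satisfied.

N: False, V: True, C: True, G: True, K: True, Q: False, H: False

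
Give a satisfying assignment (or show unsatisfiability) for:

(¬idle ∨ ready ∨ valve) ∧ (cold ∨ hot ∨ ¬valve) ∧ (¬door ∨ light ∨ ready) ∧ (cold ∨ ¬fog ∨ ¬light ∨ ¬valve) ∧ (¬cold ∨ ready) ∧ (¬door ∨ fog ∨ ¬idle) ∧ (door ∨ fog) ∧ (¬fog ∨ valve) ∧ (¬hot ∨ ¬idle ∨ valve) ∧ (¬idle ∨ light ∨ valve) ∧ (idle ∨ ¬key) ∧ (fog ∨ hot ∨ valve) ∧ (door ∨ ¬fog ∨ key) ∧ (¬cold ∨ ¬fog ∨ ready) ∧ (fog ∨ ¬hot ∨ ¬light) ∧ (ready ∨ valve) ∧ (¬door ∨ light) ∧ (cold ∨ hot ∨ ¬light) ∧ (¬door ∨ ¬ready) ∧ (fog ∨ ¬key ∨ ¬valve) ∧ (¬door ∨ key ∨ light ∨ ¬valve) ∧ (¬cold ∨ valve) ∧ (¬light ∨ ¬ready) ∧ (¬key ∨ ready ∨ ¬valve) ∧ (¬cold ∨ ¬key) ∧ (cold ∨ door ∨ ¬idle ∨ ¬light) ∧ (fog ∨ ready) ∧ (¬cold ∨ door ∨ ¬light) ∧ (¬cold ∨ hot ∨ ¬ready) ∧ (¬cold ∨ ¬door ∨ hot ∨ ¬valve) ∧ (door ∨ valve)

Set hot = True.
Set key = True.
  then (idle ∨ ¬key) forces idle = True.
  then (¬cold ∨ ¬key) forces cold = False.
  then (¬hot ∨ ¬idle ∨ valve) forces valve = True.
  then (fog ∨ ¬key ∨ ¬valve) forces fog = True.
  then (¬key ∨ ready ∨ ¬valve) forces ready = True.
  then (cold ∨ ¬fog ∨ ¬light ∨ ¬valve) forces light = False.
  then (¬door ∨ light) forces door = False.
All clauses satisfied.

hot = True, key = True, idle = True, fog = True, ready = True, door = False, light = False, cold = False, valve = True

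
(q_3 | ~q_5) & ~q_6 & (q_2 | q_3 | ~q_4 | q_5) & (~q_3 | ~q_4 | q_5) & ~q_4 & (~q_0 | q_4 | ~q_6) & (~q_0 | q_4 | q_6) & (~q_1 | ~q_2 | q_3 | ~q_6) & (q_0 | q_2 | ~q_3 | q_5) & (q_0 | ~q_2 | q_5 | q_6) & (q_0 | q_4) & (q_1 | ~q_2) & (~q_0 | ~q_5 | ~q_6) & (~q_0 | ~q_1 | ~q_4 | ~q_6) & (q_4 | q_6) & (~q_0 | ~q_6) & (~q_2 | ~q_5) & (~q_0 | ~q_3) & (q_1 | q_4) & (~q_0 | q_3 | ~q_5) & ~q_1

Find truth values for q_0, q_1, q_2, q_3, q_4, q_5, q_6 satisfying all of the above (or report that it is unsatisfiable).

Case q_4 = True:
  Clause (~q_4) is falsified — contradiction.
Case q_4 = False:
  (~q_6) forces q_6 = False.
  Clause (q_4 | q_6) is falsified — contradiction.
Both cases fail, so the formula is unsatisfiable.

The formula is unsatisfiable.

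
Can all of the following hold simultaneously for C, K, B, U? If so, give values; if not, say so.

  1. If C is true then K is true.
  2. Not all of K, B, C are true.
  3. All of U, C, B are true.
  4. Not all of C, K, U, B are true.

Case C = True:
  (1) with C=T forces K = True.
  (2) with K=T, C=T forces B = False.
  Constraint (3) is violated (B=F) — contradiction.
Case C = False:
  Constraint (3) is violated (C=F) — contradiction.
Both cases fail — unsatisfiable.

The formula is unsatisfiable.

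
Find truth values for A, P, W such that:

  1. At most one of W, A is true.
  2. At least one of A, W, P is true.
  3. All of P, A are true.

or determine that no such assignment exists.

A = True, P = True, W = False

  (1) {W, A}: 1 true — at most one ✓
  (2) {A, W, P}: 2 true — at least one ✓
  (3) {P, A}: all 2 true ✓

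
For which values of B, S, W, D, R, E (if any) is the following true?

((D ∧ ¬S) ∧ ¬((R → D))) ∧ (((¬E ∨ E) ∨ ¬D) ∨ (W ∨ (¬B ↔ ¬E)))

Unsatisfiable

Case D = True: the conjunct ¬((R → D)) becomes ¬((R → True)) = False.
Case D = False: the conjunct D is False.
Both cases fail — unsatisfiable.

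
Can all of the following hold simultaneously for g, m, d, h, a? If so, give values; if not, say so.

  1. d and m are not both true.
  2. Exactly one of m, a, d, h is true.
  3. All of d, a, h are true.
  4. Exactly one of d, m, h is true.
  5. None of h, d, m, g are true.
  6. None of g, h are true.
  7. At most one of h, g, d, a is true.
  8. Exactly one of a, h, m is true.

The formula is unsatisfiable.

Case d = True:
  Constraint (5) is violated (d=T) — contradiction.
Case d = False:
  Constraint (3) is violated (d=F) — contradiction.
Both cases fail — unsatisfiable.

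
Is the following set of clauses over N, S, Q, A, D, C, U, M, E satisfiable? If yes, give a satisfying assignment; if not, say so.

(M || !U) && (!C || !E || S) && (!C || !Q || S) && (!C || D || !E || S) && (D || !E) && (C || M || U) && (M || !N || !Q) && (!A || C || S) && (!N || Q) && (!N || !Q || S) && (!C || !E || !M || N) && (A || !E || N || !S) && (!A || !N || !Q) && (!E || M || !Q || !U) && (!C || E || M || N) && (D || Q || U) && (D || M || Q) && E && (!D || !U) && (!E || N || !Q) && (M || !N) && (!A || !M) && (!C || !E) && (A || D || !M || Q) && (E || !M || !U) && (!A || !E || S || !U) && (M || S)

Unit clause (E) forces E = True.
In (!C || !E) only !C is left, so C = False.
In (D || !E) only D is left, so D = True.
In (!D || !U) only !U is left, so U = False.
In (C || M || U) only M is left, so M = True.
In (!A || !M) only !A is left, so A = False.
Set N = False.
  then (A || !E || N || !S) forces S = False.
  then (!E || N || !Q) forces Q = False.
All clauses satisfied.

N=F, S=F, Q=F, A=F, D=T, C=F, U=F, M=T, E=T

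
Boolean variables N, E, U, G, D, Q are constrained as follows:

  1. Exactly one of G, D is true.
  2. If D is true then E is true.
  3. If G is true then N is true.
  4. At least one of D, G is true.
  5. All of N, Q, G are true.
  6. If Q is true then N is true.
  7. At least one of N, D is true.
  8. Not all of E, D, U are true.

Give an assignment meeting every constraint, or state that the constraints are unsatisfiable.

N = True, E = False, U = True, G = True, D = False, Q = True

  (1) {G, D}: 1 true — exactly one ✓
  (2) D=F ⇒ E: vacuous ✓
  (3) G=T ⇒ N: T ✓
  (4) {D, G}: 1 true — at least one ✓
  (5) {N, Q, G}: all 3 true ✓
  (6) Q=T ⇒ N: T ✓
  (7) {N, D}: 1 true — at least one ✓
  (8) {E, D, U}: 1/3 true — not all ✓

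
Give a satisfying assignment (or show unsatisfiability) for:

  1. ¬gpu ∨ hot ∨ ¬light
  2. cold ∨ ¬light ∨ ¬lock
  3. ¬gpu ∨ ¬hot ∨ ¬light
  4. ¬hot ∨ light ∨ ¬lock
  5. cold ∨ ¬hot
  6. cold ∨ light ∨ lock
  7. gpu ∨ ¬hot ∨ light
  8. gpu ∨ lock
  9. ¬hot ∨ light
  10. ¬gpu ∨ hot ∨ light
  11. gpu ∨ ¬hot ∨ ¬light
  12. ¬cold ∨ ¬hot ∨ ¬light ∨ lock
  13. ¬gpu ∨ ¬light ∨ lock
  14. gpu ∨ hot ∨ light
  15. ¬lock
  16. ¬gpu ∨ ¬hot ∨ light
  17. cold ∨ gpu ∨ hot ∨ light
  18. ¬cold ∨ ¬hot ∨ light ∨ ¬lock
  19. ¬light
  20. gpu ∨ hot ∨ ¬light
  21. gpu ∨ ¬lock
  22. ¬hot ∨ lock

Unsatisfiable — no assignment works.

Case light = True:
  Clause (¬light) is falsified — contradiction.
Case light = False:
  (¬hot ∨ light) forces hot = False.
  (¬gpu ∨ hot ∨ light) forces gpu = False.
  Clause (gpu ∨ hot ∨ light) is falsified — contradiction.
Both cases fail, so the formula is unsatisfiable.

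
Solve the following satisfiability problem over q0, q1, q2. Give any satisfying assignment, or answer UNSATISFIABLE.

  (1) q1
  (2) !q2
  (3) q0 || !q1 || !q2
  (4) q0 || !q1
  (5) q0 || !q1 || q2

q0: True, q1: True, q2: False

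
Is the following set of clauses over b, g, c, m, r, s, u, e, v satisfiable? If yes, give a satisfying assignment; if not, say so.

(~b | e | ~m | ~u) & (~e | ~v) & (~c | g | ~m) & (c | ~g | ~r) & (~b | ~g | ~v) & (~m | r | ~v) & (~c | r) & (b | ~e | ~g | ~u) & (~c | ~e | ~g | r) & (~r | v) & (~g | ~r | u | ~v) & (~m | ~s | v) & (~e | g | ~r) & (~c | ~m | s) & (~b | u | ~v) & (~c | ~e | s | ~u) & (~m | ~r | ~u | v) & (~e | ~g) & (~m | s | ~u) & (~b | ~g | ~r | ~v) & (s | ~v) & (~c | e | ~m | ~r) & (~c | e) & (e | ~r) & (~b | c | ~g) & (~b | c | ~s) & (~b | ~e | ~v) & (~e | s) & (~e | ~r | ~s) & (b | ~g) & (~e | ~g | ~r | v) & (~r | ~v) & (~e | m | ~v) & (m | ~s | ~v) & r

Case r = True:
  (~r | v) forces v = True.
  Clause (~r | ~v) is falsified — contradiction.
Case r = False:
  Clause (r) is falsified — contradiction.
Both cases fail, so the formula is unsatisfiable.

The formula is unsatisfiable.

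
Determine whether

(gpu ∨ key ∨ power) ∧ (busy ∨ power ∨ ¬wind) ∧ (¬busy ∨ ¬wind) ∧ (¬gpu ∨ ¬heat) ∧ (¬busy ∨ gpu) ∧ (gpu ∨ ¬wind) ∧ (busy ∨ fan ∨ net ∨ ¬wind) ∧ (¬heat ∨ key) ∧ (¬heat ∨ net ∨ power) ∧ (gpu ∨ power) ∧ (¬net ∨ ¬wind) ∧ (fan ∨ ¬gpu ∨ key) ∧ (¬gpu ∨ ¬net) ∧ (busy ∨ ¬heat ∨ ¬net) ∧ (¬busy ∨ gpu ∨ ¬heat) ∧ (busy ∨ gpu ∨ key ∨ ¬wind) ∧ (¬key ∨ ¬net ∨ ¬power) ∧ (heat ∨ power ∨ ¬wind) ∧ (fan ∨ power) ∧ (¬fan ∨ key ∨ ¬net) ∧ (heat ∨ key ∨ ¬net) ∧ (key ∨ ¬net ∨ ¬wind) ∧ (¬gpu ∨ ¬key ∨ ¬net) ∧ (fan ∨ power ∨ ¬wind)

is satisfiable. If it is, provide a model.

key = True; power = True; gpu = True; heat = False; wind = False; fan = True; busy = True; net = False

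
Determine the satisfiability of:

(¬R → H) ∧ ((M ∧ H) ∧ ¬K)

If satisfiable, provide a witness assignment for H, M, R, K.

H = True; M = True; R = False; K = False

  ¬R → H = True
    ¬R = True
  (M ∧ H) ∧ ¬K = True
    M ∧ H = True
    ¬K = True
Both conjuncts True, so the formula holds.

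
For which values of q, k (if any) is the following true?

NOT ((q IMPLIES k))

q = True; k = False

  NOT ((q IMPLIES k)) = True
    q IMPLIES k = False
The formula evaluates to True.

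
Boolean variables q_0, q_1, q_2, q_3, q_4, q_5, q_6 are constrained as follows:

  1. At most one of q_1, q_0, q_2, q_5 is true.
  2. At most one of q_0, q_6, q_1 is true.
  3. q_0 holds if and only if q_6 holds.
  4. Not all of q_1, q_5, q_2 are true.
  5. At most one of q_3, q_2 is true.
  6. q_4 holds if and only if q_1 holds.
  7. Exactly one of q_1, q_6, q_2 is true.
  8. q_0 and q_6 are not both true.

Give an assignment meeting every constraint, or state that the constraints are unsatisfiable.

q_0 = False, q_1 = False, q_2 = True, q_3 = False, q_4 = False, q_5 = False, q_6 = False

  (1) {q_1, q_0, q_2, q_5}: 1 true — at most one ✓
  (2) {q_0, q_6, q_1}: 0 true — at most one ✓
  (3) q_0=F, q_6=F — same ✓
  (4) {q_1, q_5, q_2}: 1/3 true — not all ✓
  (5) {q_3, q_2}: 1 true — at most one ✓
  (6) q_4=F, q_1=F — same ✓
  (7) {q_1, q_6, q_2}: 1 true — exactly one ✓
  (8) q_0=F, q_6=F — not both ✓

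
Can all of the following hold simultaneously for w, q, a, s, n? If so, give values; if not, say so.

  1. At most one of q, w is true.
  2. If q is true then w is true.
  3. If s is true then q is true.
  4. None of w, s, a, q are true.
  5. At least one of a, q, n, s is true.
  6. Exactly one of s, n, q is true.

w: False; q: False; a: False; s: False; n: True

  (1) {q, w}: 0 true — at most one ✓
  (2) q=F ⇒ w: vacuous ✓
  (3) s=F ⇒ q: vacuous ✓
  (4) {w, s, a, q}: 0 true — none ✓
  (5) {a, q, n, s}: 1 true — at least one ✓
  (6) {s, n, q}: 1 true — exactly one ✓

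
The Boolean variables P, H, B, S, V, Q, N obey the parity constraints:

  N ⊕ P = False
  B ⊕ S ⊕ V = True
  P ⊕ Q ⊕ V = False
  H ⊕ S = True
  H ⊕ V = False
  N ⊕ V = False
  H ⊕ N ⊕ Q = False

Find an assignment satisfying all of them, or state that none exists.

P=F, H=F, B=F, S=T, V=F, Q=F, N=F

N ⊕ P = F ⊕ F = False ✓
B ⊕ S ⊕ V = F ⊕ T ⊕ F = True ✓
P ⊕ Q ⊕ V = F ⊕ F ⊕ F = False ✓
H ⊕ S = F ⊕ T = True ✓
H ⊕ V = F ⊕ F = False ✓
N ⊕ V = F ⊕ F = False ✓
H ⊕ N ⊕ Q = F ⊕ F ⊕ F = False ✓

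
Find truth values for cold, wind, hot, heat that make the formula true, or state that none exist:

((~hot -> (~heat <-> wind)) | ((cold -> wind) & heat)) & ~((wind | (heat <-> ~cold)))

cold=T; wind=F; hot=T; heat=T

  (~hot -> (~heat <-> wind)) | ((cold -> wind) & heat) = True
    ~hot -> (~heat <-> wind) = True
      ~hot = False
      ~heat <-> wind = True
        ~heat = False
    (cold -> wind) & heat = False
      cold -> wind = False
  ~((wind | (heat <-> ~cold))) = True
    wind | (heat <-> ~cold) = False
      heat <-> ~cold = False
        ~cold = False
Both conjuncts True, so the formula holds.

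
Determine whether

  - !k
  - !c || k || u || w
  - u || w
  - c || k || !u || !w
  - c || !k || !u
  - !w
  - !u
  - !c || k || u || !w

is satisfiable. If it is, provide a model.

UNSATISFIABLE

Case u = True:
  Clause (!u) is falsified — contradiction.
Case u = False:
  (!k) forces k = False.
  (u || w) forces w = True.
  Clause (!w) is falsified — contradiction.
Both cases fail, so the formula is unsatisfiable.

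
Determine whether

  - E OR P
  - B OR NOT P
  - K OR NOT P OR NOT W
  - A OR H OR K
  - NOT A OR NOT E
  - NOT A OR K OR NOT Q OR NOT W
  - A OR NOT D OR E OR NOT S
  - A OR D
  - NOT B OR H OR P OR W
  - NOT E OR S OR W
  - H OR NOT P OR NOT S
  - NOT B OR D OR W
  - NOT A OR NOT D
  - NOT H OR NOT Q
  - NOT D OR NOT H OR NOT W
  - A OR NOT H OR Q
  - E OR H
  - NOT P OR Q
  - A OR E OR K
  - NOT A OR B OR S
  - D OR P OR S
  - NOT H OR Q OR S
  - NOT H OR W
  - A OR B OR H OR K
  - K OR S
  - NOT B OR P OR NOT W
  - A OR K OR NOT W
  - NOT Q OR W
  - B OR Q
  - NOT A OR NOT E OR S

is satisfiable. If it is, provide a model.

Set B = False.
  then (B OR NOT P) forces P = False.
  then (B OR Q) forces Q = True.
  then (E OR P) forces E = True.
  then (NOT A OR NOT E) forces A = False.
  then (A OR D) forces D = True.
  then (NOT H OR NOT Q) forces H = False.
  then (A OR B OR H OR K) forces K = True.
  then (NOT Q OR W) forces W = True.
Set S = True.
All clauses satisfied.

B = False, Q = True, A = False, S = True, P = False, D = True, E = True, W = True, K = True, H = False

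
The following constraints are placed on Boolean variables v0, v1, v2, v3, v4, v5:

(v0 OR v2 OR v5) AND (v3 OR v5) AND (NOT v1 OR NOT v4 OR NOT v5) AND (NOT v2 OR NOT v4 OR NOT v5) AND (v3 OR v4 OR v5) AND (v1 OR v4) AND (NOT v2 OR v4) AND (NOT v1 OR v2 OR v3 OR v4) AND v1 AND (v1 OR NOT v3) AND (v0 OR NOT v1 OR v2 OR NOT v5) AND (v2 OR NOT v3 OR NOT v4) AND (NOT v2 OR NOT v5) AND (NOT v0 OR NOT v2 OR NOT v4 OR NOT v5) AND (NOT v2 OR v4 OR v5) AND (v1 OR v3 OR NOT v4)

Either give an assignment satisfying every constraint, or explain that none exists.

Unit clause (v1) forces v1 = True.
Set v0 = True.
Set v2 = False.
Try v3 = False:
  (v3 OR v5) forces v5 = True.
  (NOT v1 OR NOT v4 OR NOT v5) forces v4 = False.
  clause (NOT v1 OR v2 OR v3 OR v4) is falsified — backtrack.
So v3 = True.
  then (v2 OR NOT v3 OR NOT v4) forces v4 = False.
Set v5 = False.
All clauses satisfied.

v0=T; v1=T; v2=F; v3=T; v4=F; v5=F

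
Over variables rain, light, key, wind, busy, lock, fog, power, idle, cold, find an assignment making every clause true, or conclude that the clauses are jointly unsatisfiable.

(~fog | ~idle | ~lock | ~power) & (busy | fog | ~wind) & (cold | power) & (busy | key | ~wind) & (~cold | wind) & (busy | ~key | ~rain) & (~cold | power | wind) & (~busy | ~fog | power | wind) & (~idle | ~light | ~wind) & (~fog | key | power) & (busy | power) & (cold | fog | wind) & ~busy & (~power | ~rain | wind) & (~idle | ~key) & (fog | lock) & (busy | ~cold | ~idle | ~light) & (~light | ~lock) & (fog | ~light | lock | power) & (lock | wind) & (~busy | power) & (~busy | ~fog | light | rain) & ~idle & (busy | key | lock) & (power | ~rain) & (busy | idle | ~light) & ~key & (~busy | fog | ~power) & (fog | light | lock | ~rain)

rain=F, light=F, key=F, wind=F, busy=F, lock=T, fog=T, power=T, idle=F, cold=F

Unit clause (~busy) forces busy = False.
Unit clause (~idle) forces idle = False.
In (busy | idle | ~light) only ~light is left, so light = False.
Unit clause (~key) forces key = False.
In (busy | key | ~wind) only ~wind is left, so wind = False.
In (~cold | wind) only ~cold is left, so cold = False.
In (busy | power) only power is left, so power = True.
In (cold | fog | wind) only fog is left, so fog = True.
In (~power | ~rain | wind) only ~rain is left, so rain = False.
In (lock | wind) only lock is left, so lock = True.
All clauses satisfied.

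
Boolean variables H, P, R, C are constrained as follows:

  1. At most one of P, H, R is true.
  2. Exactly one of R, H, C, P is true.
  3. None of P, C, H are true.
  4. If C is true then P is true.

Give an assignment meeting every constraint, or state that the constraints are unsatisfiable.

H = False; P = False; R = True; C = False

  (1) {P, H, R}: 1 true — at most one ✓
  (2) {R, H, C, P}: 1 true — exactly one ✓
  (3) {P, C, H}: 0 true — none ✓
  (4) C=F ⇒ P: vacuous ✓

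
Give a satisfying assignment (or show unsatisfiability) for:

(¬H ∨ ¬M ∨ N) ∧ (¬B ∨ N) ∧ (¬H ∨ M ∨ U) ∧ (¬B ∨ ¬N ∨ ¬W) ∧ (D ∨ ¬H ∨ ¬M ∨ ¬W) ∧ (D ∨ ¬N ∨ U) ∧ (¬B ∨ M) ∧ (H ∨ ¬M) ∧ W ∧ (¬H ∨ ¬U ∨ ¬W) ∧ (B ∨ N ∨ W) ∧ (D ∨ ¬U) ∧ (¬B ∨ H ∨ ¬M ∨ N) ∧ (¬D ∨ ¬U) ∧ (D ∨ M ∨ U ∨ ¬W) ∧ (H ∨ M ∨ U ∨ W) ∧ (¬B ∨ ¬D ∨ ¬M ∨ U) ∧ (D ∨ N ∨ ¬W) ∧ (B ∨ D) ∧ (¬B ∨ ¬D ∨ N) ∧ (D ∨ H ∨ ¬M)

N=T; D=T; H=F; W=T; U=F; M=F; B=F

Unit clause (W) forces W = True.
Set N = True.
  then (¬B ∨ ¬N ∨ ¬W) forces B = False.
  then (B ∨ D) forces D = True.
  then (¬D ∨ ¬U) forces U = False.
Set H = False.
  then (H ∨ ¬M) forces M = False.
All clauses satisfied.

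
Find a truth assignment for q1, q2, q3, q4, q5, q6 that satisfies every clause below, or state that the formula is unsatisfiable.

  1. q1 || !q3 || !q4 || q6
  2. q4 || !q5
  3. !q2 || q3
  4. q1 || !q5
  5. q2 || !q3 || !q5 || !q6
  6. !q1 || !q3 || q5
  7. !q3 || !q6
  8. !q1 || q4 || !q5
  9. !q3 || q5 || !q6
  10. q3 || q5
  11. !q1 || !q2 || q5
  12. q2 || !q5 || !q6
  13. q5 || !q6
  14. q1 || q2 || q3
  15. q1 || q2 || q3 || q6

Set q1 = True.
Set q2 = True.
  then (!q2 || q3) forces q3 = True.
  then (!q1 || !q3 || q5) forces q5 = True.
  then (!q3 || !q6) forces q6 = False.
  then (!q1 || q4 || !q5) forces q4 = True.
All clauses satisfied.

q1=T; q2=T; q3=T; q4=T; q5=T; q6=F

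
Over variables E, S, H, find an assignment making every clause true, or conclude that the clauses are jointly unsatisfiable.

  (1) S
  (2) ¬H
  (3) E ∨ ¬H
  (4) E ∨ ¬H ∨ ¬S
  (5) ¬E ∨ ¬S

E = False; S = True; H = False

Unit clause (S) forces S = True.
Unit clause (¬H) forces H = False.
In (¬E ∨ ¬S) only ¬E is left, so E = False.
Check each clause:
  (S): S holds.
  (¬H): ¬H holds.
  (E ∨ ¬H): ¬H holds.
  (E ∨ ¬H ∨ ¬S): ¬H holds.
  (¬E ∨ ¬S): ¬E holds.
All clauses satisfied.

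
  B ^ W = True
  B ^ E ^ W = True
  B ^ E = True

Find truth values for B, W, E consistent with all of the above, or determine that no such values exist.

B = True, W = False, E = False

B ^ W = T ^ F = True ✓
B ^ E ^ W = T ^ F ^ F = True ✓
B ^ E = T ^ F = True ✓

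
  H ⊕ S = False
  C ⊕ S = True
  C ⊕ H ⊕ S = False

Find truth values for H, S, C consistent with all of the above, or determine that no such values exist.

H: True, S: True, C: False

H ⊕ S = T ⊕ T = False ✓
C ⊕ S = F ⊕ T = True ✓
C ⊕ H ⊕ S = F ⊕ T ⊕ T = False ✓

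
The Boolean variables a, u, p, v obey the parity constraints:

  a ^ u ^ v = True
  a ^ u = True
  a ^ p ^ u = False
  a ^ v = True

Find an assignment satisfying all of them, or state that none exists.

a=T, u=F, p=T, v=F

a ^ u ^ v = T ^ F ^ F = True ✓
a ^ u = T ^ F = True ✓
a ^ p ^ u = T ^ T ^ F = False ✓
a ^ v = T ^ F = True ✓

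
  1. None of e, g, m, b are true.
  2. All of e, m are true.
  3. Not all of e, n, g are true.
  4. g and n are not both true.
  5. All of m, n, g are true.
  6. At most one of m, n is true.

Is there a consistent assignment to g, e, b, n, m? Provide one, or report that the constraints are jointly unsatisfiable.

Case g = True:
  Constraint (1) is violated (g=T) — contradiction.
Case g = False:
  Constraint (5) is violated (g=F) — contradiction.
Both cases fail — unsatisfiable.

UNSATISFIABLE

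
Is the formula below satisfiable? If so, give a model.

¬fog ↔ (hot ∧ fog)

hot = False; fog = True

  ¬fog ↔ (hot ∧ fog) = True
    ¬fog = False
    hot ∧ fog = False
The formula evaluates to True.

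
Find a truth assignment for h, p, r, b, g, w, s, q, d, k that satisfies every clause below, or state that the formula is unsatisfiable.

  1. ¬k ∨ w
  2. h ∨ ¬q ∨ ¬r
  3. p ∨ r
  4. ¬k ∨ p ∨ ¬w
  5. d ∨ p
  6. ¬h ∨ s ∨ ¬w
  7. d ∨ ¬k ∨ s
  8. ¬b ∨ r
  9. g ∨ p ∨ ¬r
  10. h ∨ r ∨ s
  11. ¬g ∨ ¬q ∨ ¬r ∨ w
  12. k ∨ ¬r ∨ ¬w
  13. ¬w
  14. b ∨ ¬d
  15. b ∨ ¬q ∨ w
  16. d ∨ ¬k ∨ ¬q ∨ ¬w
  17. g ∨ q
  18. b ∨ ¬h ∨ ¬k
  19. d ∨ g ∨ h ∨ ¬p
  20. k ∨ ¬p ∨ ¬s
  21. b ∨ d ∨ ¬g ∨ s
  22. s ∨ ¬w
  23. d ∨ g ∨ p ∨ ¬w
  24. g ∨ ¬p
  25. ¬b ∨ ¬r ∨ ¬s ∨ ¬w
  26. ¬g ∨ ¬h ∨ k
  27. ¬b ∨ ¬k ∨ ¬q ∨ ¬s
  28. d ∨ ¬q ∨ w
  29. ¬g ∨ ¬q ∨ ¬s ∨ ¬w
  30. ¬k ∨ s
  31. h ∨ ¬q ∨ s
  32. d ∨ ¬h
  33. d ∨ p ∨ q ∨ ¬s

Unit clause (¬w) forces w = False.
In (¬k ∨ w) only ¬k is left, so k = False.
Set h = False.
Set p = True.
  then (k ∨ ¬p ∨ ¬s) forces s = False.
  then (g ∨ ¬p) forces g = True.
  then (h ∨ ¬q ∨ s) forces q = False.
  then (h ∨ r ∨ s) forces r = True.
Try b = False:
  (b ∨ ¬d) forces d = False.
  clause (b ∨ d ∨ ¬g ∨ s) is falsified — backtrack.
So b = True.
Set d = True.
All clauses satisfied.

h = False, p = True, r = True, b = True, g = True, w = False, s = False, q = False, d = True, k = False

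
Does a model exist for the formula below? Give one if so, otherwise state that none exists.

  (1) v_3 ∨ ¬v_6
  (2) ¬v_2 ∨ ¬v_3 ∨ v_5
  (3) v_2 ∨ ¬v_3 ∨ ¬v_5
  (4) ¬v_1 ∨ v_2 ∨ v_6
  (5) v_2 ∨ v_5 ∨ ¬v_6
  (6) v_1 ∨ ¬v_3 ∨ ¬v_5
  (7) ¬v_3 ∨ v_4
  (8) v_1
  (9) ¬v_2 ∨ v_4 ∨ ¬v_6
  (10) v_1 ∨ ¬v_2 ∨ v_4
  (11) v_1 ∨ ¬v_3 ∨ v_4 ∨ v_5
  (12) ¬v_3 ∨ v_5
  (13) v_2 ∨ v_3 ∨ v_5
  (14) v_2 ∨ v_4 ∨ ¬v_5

v_1=T, v_2=T, v_3=F, v_4=F, v_5=F, v_6=F

Unit clause (v_1) forces v_1 = True.
Set v_2 = True.
Set v_3 = False.
  then (v_3 ∨ ¬v_6) forces v_6 = False.
Set v_4 = False.
Set v_5 = False.
All clauses satisfied.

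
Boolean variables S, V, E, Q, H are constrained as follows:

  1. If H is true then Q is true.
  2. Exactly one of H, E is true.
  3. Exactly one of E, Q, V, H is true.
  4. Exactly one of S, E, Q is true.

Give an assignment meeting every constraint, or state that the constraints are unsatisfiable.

S = False, V = False, E = True, Q = False, H = False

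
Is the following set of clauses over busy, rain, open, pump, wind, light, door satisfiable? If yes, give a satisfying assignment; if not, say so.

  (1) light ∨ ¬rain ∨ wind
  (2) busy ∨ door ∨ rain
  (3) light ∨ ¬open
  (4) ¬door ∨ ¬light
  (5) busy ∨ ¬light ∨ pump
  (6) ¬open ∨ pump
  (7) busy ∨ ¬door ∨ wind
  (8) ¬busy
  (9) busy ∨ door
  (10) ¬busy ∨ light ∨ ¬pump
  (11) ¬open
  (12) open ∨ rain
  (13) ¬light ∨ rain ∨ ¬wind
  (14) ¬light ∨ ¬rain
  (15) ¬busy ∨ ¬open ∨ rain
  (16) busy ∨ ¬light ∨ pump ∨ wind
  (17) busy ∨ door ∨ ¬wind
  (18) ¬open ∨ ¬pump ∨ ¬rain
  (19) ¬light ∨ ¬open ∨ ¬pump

Unit clause (¬busy) forces busy = False.
In (busy ∨ door) only door is left, so door = True.
Unit clause (¬open) forces open = False.
In (open ∨ rain) only rain is left, so rain = True.
In (¬light ∨ ¬rain) only ¬light is left, so light = False.
In (light ∨ ¬rain ∨ wind) only wind is left, so wind = True.
Set pump = False.
All clauses satisfied.

busy: False; rain: True; open: False; pump: False; wind: True; light: False; door: True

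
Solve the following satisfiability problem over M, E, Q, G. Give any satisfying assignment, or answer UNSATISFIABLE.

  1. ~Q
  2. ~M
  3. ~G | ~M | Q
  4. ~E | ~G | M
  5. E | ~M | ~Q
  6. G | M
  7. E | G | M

Unit clause (~Q) forces Q = False.
Unit clause (~M) forces M = False.
In (G | M) only G is left, so G = True.
In (~E | ~G | M) only ~E is left, so E = False.
Check each clause:
  (~Q): ~Q holds.
  (~M): ~M holds.
  (~G | ~M | Q): ~M holds.
  (~E | ~G | M): ~E holds.
  (E | ~M | ~Q): ~M holds.
  (G | M): G holds.
  (E | G | M): G holds.
All clauses satisfied.

M=F, E=F, Q=F, G=T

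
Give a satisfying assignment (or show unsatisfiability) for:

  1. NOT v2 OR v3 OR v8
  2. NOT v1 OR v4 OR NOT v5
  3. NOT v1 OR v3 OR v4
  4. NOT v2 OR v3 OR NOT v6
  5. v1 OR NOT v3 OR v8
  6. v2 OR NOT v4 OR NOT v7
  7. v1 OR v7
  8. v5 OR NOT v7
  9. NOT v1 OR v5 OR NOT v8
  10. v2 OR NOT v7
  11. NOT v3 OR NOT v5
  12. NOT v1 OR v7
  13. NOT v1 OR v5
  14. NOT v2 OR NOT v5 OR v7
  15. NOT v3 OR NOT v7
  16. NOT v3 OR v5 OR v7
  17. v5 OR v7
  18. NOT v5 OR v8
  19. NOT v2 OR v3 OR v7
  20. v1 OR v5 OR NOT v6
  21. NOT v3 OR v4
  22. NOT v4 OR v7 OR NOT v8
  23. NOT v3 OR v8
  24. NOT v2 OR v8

v1=T; v2=T; v3=F; v4=T; v5=T; v6=F; v7=T; v8=T

Set v1 = True.
  then (NOT v1 OR v7) forces v7 = True.
  then (NOT v1 OR v5) forces v5 = True.
  then (NOT v3 OR NOT v7) forces v3 = False.
  then (NOT v5 OR v8) forces v8 = True.
  then (NOT v1 OR v4 OR NOT v5) forces v4 = True.
  then (v2 OR NOT v4 OR NOT v7) forces v2 = True.
  then (NOT v2 OR v3 OR NOT v6) forces v6 = False.
All clauses satisfied.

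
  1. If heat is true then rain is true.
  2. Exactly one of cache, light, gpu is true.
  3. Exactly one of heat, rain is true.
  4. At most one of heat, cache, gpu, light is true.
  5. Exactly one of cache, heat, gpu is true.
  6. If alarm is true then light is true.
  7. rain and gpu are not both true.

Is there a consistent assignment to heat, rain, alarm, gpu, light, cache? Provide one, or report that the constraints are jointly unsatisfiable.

heat = False; rain = True; alarm = False; gpu = False; light = False; cache = True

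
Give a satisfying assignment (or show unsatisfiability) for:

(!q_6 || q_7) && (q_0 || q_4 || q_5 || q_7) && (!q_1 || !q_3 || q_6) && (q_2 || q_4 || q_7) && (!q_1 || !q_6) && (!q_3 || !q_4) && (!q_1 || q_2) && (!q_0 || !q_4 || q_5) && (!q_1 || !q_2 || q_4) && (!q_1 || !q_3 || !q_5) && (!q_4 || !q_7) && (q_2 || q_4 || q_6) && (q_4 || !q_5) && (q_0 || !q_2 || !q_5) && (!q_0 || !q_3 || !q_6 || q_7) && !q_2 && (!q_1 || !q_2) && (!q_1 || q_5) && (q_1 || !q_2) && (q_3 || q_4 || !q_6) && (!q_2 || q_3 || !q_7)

q_0=T; q_1=F; q_2=F; q_3=F; q_4=T; q_5=T; q_6=F; q_7=F

Unit clause (!q_2) forces q_2 = False.
In (!q_1 || q_2) only !q_1 is left, so q_1 = False.
Set q_0 = True.
Set q_3 = False.
Try q_4 = False:
  (q_2 || q_4 || q_7) forces q_7 = True.
  (q_2 || q_4 || q_6) forces q_6 = True.
  clause (q_3 || q_4 || !q_6) is falsified — backtrack.
So q_4 = True.
  then (!q_0 || !q_4 || q_5) forces q_5 = True.
  then (!q_4 || !q_7) forces q_7 = False.
  then (!q_6 || q_7) forces q_6 = False.
All clauses satisfied.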